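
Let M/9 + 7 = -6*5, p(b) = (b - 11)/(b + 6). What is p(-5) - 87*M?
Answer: 28955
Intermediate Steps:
p(b) = (-11 + b)/(6 + b)
M = -333 (M = -63 + 9*(-6*5) = -63 + 9*(-30) = -63 - 270 = -333)
p(-5) - 87*M = (-11 - 5)/(6 - 5) - 87*(-333) = -16/1 + 28971 = 1*(-16) + 28971 = -16 + 28971 = 28955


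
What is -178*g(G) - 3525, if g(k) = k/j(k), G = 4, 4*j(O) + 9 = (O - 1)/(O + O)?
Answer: -220441/69 ≈ -3194.8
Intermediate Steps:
j(O) = -9/4 + (-1 + O)/(8*O) (j(O) = -9/4 + ((O - 1)/(O + O))/4 = -9/4 + ((-1 + O)/((2*O)))/4 = -9/4 + ((-1 + O)*(1/(2*O)))/4 = -9/4 + ((-1 + O)/(2*O))/4 = -9/4 + (-1 + O)/(8*O))
g(k) = 8*k²/(-1 - 17*k) (g(k) = k/(((-1 - 17*k)/(8*k))) = k*(8*k/(-1 - 17*k)) = 8*k²/(-1 - 17*k))
-178*g(G) - 3525 = -(-1424)*4²/(1 + 17*4) - 3525 = -(-1424)*16/(1 + 68) - 3525 = -(-1424)*16/69 - 3525 = -178*(-128/69) - 3525 = 22784/69 - 3525 = -220441/69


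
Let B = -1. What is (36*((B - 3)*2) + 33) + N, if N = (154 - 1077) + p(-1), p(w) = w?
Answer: -1179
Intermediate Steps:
N = -924 (N = (154 - 1077) - 1 = -923 - 1 = -924)
(36*((B - 3)*2) + 33) + N = (36*((-1 - 3)*2) + 33) - 924 = (36*(-4*2) + 33) - 924 = (36*(-8) + 33) - 924 = (-288 + 33) - 924 = -255 - 924 = -1179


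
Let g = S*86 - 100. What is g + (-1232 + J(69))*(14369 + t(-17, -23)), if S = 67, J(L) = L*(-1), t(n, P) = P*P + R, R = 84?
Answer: -19485920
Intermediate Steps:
t(n, P) = 84 + P² (t(n, P) = P*P + 84 = P² + 84 = 84 + P²)
J(L) = -L
g = 5662 (g = 67*86 - 100 = 5762 - 100 = 5662)
g + (-1232 + J(69))*(14369 + t(-17, -23)) = 5662 + (-1232 - 1*69)*(14369 + (84 + (-23)²)) = 5662 + (-1232 - 69)*(14369 + (84 + 529)) = 5662 - 1301*(14369 + 613) = 5662 - 1301*14982 = 5662 - 19491582 = -19485920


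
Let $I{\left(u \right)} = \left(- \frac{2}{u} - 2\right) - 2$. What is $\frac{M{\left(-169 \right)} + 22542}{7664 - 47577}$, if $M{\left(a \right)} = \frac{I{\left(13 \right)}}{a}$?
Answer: $- \frac{49524828}{87688861} \approx -0.56478$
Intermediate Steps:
$I{\left(u \right)} = -4 - \frac{2}{u}$ ($I{\left(u \right)} = \left(-2 - \frac{2}{u}\right) - 2 = -4 - \frac{2}{u}$)
$M{\left(a \right)} = - \frac{54}{13 a}$ ($M{\left(a \right)} = \frac{-4 - \frac{2}{13}}{a} = - \frac{54}{13 a}$)
$\frac{M{\left(-169 \right)} + 22542}{7664 - 47577} = \frac{- \frac{54}{13 \left(-169\right)} + 22542}{7664 - 47577} = \frac{\left(- \frac{54}{13}\right) \left(- \frac{1}{169}\right) + 22542}{-39913} = \left(\frac{54}{2197} + 22542\right) \left(- \frac{1}{39913}\right) = \frac{49524828}{2197} \left(- \frac{1}{39913}\right) = - \frac{49524828}{87688861}$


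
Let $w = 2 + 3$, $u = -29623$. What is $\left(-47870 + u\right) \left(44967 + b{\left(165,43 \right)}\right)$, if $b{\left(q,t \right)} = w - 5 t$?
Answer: $-3468354201$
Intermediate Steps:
$w = 5$
$b{\left(q,t \right)} = 5 - 5 t$
$\left(-47870 + u\right) \left(44967 + b{\left(165,43 \right)}\right) = \left(-47870 - 29623\right) \left(44967 + \left(5 - 215\right)\right) = - 77493 \left(44967 + \left(5 - 215\right)\right) = - 77493 \left(44967 - 210\right) = \left(-77493\right) 44757 = -3468354201$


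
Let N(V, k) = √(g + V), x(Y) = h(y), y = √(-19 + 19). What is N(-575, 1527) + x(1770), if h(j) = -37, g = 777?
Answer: -37 + √202 ≈ -22.787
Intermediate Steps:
y = 0 (y = √0 = 0)
x(Y) = -37
N(V, k) = √(777 + V)
N(-575, 1527) + x(1770) = √(777 - 575) - 37 = √202 - 37 = -37 + √202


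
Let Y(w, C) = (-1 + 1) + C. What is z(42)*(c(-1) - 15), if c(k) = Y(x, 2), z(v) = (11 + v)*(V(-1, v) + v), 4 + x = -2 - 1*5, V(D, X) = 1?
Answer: -29627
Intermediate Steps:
x = -11 (x = -4 + (-2 - 1*5) = -4 + (-2 - 5) = -4 - 7 = -11)
z(v) = (1 + v)*(11 + v) (z(v) = (11 + v)*(1 + v) = (1 + v)*(11 + v))
Y(w, C) = C (Y(w, C) = 0 + C = C)
c(k) = 2
z(42)*(c(-1) - 15) = (11 + 42² + 12*42)*(2 - 15) = (11 + 1764 + 504)*(-13) = 2279*(-13) = -29627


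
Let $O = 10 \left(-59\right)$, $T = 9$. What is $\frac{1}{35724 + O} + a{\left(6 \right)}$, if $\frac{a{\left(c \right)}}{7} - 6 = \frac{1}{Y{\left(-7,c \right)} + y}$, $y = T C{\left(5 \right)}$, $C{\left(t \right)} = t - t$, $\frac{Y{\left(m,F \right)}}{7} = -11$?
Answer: $\frac{1472435}{35134} \approx 41.909$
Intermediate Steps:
$Y{\left(m,F \right)} = -77$ ($Y{\left(m,F \right)} = 7 \left(-11\right) = -77$)
$C{\left(t \right)} = 0$
$y = 0$ ($y = 9 \cdot 0 = 0$)
$O = -590$
$a{\left(c \right)} = \frac{461}{11}$ ($a{\left(c \right)} = 42 + \frac{7}{-77 + 0} = 42 + \frac{7}{-77} = 42 + 7 \left(- \frac{1}{77}\right) = 42 - \frac{1}{11} = \frac{461}{11}$)
$\frac{1}{35724 + O} + a{\left(6 \right)} = \frac{1}{35724 - 590} + \frac{461}{11} = \frac{1}{35134} + \frac{461}{11} = \frac{1472435}{35134}$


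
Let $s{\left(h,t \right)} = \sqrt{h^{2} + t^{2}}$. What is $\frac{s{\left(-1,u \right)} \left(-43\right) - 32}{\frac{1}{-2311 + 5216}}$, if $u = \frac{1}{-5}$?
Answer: $-92960 - 24983 \sqrt{26} \approx -2.2035 \cdot 10^{5}$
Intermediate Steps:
$u = - \frac{1}{5} \approx -0.2$
$\frac{s{\left(-1,u \right)} \left(-43\right) - 32}{\frac{1}{-2311 + 5216}} = \frac{\sqrt{\left(-1\right)^{2} + \left(- \frac{1}{5}\right)^{2}} \left(-43\right) - 32}{\frac{1}{-2311 + 5216}} = \frac{\sqrt{1 + \frac{1}{25}} \left(-43\right) - 32}{\frac{1}{2905}} = \left(\sqrt{\frac{26}{25}} \left(-43\right) - 32\right) \frac{1}{\frac{1}{2905}} = \left(\frac{\sqrt{26}}{5} \left(-43\right) - 32\right) 2905 = \left(- \frac{43 \sqrt{26}}{5} - 32\right) 2905 = \left(-32 - \frac{43 \sqrt{26}}{5}\right) 2905 = -92960 - 24983 \sqrt{26}$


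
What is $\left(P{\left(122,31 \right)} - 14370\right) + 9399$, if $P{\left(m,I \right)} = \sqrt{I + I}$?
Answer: $-4971 + \sqrt{62} \approx -4963.1$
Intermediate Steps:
$P{\left(m,I \right)} = \sqrt{2} \sqrt{I}$ ($P{\left(m,I \right)} = \sqrt{2 I} = \sqrt{2} \sqrt{I}$)
$\left(P{\left(122,31 \right)} - 14370\right) + 9399 = \left(\sqrt{2} \sqrt{31} - 14370\right) + 9399 = \left(\sqrt{62} - 14370\right) + 9399 = \left(-14370 + \sqrt{62}\right) + 9399 = -4971 + \sqrt{62}$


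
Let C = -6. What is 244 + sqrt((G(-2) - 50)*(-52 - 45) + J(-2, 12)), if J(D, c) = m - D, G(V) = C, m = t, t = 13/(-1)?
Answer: 244 + sqrt(5421) ≈ 317.63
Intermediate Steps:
t = -13 (t = 13*(-1) = -13)
m = -13
G(V) = -6
J(D, c) = -13 - D
244 + sqrt((G(-2) - 50)*(-52 - 45) + J(-2, 12)) = 244 + sqrt((-6 - 50)*(-52 - 45) + (-13 - 1*(-2))) = 244 + sqrt(-56*(-97) + (-13 + 2)) = 244 + sqrt(5432 - 11) = 244 + sqrt(5421)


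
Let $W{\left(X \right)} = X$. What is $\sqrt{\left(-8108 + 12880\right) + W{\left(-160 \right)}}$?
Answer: $2 \sqrt{1153} \approx 67.912$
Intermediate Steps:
$\sqrt{\left(-8108 + 12880\right) + W{\left(-160 \right)}} = \sqrt{\left(-8108 + 12880\right) - 160} = \sqrt{4772 - 160} = \sqrt{4612} = 2 \sqrt{1153}$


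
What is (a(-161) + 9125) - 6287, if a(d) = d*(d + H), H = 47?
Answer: 21192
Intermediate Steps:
a(d) = d*(47 + d) (a(d) = d*(d + 47) = d*(47 + d))
(a(-161) + 9125) - 6287 = (-161*(47 - 161) + 9125) - 6287 = (-161*(-114) + 9125) - 6287 = (18354 + 9125) - 6287 = 27479 - 6287 = 21192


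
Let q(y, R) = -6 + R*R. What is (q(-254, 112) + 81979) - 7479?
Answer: 87038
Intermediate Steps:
q(y, R) = -6 + R²
(q(-254, 112) + 81979) - 7479 = ((-6 + 112²) + 81979) - 7479 = ((-6 + 12544) + 81979) - 7479 = (12538 + 81979) - 7479 = 94517 - 7479 = 87038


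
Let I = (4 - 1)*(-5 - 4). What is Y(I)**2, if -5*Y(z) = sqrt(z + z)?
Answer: -54/25 ≈ -2.1600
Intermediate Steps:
I = -27 (I = 3*(-9) = -27)
Y(z) = -sqrt(2)*sqrt(z)/5 (Y(z) = -sqrt(z + z)/5 = -sqrt(2)*sqrt(z)/5)
Y(I)**2 = (-sqrt(2)*sqrt(-27)/5)**2 = (-sqrt(2)*3*I*sqrt(3)/5)**2 = (-3*I*sqrt(6)/5)**2 = -54/25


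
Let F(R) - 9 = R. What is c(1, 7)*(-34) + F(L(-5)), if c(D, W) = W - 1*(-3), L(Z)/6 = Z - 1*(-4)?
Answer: -337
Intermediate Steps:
L(Z) = 24 + 6*Z (L(Z) = 6*(Z - 1*(-4)) = 6*(Z + 4) = 6*(4 + Z) = 24 + 6*Z)
F(R) = 9 + R
c(D, W) = 3 + W (c(D, W) = W + 3 = 3 + W)
c(1, 7)*(-34) + F(L(-5)) = (3 + 7)*(-34) + (9 + (24 + 6*(-5))) = 10*(-34) + (9 + (24 - 30)) = -340 + (9 - 6) = -340 + 3 = -337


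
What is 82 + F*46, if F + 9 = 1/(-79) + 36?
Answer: 104550/79 ≈ 1323.4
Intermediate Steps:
F = 2132/79 (F = -9 + (1/(-79) + 36) = -9 + (-1/79 + 36) = -9 + 2843/79 = 2132/79 ≈ 26.987)
82 + F*46 = 82 + (2132/79)*46 = 82 + 98072/79 = 104550/79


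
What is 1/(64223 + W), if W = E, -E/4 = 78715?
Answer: -1/250637 ≈ -3.9898e-6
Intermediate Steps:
E = -314860 (E = -4*78715 = -314860)
W = -314860
1/(64223 + W) = 1/(64223 - 314860) = 1/(-250637) = -1/250637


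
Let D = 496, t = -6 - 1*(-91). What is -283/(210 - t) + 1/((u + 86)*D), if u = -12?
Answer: -10387107/4588000 ≈ -2.2640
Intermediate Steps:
t = 85 (t = -6 + 91 = 85)
-283/(210 - t) + 1/((u + 86)*D) = -283/(210 - 1*85) + 1/((-12 + 86)*496) = -283/(210 - 85) + (1/496)/74 = -283/125 + (1/74)*(1/496) = -283*1/125 + 1/36704 = -283/125 + 1/36704 = -10387107/4588000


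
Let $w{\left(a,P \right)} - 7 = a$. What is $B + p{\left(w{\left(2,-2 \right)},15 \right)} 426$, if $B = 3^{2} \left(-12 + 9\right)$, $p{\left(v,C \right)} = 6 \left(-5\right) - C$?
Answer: $-19197$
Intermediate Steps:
$w{\left(a,P \right)} = 7 + a$
$p{\left(v,C \right)} = -30 - C$
$B = -27$ ($B = 9 \left(-3\right) = -27$)
$B + p{\left(w{\left(2,-2 \right)},15 \right)} 426 = -27 + \left(-30 - 15\right) 426 = -27 - 19170 = -19197$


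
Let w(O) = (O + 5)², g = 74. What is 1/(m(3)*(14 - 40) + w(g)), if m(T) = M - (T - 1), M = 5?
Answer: 1/6163 ≈ 0.00016226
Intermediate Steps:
m(T) = 6 - T (m(T) = 5 - (T - 1) = 5 - (-1 + T) = 5 + (1 - T) = 6 - T)
w(O) = (5 + O)²
1/(m(3)*(14 - 40) + w(g)) = 1/((6 - 1*3)*(14 - 40) + (5 + 74)²) = 1/((6 - 3)*(-26) + 79²) = 1/(3*(-26) + 6241) = 1/(-78 + 6241) = 1/6163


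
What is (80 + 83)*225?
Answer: 36675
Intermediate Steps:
(80 + 83)*225 = 163*225 = 36675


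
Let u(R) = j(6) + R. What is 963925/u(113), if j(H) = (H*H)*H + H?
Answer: 192785/67 ≈ 2877.4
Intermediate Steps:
j(H) = H + H³ (j(H) = H²*H + H = H³ + H = H + H³)
u(R) = 222 + R (u(R) = (6 + 6³) + R = (6 + 216) + R = 222 + R)
963925/u(113) = 963925/(222 + 113) = 963925/335 = 963925*(1/335) = 192785/67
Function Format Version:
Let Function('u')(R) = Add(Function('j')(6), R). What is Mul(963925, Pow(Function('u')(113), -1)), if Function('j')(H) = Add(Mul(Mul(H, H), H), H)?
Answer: Rational(192785, 67) ≈ 2877.4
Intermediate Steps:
Function('j')(H) = Add(H, Pow(H, 3)) (Function('j')(H) = Add(Mul(Pow(H, 2), H), H) = Add(Pow(H, 3), H) = Add(H, Pow(H, 3)))
Function('u')(R) = Add(222, R) (Function('u')(R) = Add(Add(6, Pow(6, 3)), R) = Add(Add(6, 216), R) = Add(222, R))
Mul(963925, Pow(Function('u')(113), -1)) = Mul(963925, Pow(Add(222, 113), -1)) = Mul(963925, Pow(335, -1)) = Mul(963925, Rational(1, 335)) = Rational(192785, 67)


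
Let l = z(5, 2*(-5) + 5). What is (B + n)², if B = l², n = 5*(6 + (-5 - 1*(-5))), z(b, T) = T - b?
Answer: 16900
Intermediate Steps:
n = 30 (n = 5*(6 + (-5 + 5)) = 5*(6 + 0) = 5*6 = 30)
l = -10 (l = (2*(-5) + 5) - 1*5 = (-10 + 5) - 5 = -5 - 5 = -10)
B = 100 (B = (-10)² = 100)
(B + n)² = (100 + 30)² = 130² = 16900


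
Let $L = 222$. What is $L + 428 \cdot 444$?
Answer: $190254$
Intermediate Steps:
$L + 428 \cdot 444 = 222 + 428 \cdot 444 = 222 + 190032 = 190254$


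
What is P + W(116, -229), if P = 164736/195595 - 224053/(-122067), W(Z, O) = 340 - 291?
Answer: 1233841524232/23875694865 ≈ 51.678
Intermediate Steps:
W(Z, O) = 49
P = 63932475847/23875694865 (P = 164736*(1/195595) - 224053*(-1/122067) = 164736/195595 + 224053/122067 = 63932475847/23875694865 ≈ 2.6777)
P + W(116, -229) = 63932475847/23875694865 + 49 = 1233841524232/23875694865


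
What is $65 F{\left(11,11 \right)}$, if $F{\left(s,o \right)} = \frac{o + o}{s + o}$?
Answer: $65$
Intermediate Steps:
$F{\left(s,o \right)} = \frac{2 o}{o + s}$
$65 F{\left(11,11 \right)} = 65 \cdot 2 \cdot 11 \frac{1}{11 + 11} = 65 \cdot 2 \cdot 11 \cdot \frac{1}{22} = 65 \cdot 1 = 65$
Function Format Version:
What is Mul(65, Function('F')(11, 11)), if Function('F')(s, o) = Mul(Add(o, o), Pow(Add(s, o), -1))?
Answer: 65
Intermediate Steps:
Function('F')(s, o) = Mul(2, o, Pow(Add(o, s), -1)) (Function('F')(s, o) = Mul(Mul(2, o), Pow(Add(o, s), -1)) = Mul(2, o, Pow(Add(o, s), -1)))
Mul(65, Function('F')(11, 11)) = Mul(65, Mul(2, 11, Pow(Add(11, 11), -1))) = Mul(65, Mul(2, 11, Pow(22, -1))) = Mul(65, Mul(2, 11, Rational(1, 22))) = Mul(65, 1) = 65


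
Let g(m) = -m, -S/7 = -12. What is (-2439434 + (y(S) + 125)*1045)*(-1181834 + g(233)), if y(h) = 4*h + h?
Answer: 2210357721903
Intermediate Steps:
S = 84 (S = -7*(-12) = 84)
y(h) = 5*h
(-2439434 + (y(S) + 125)*1045)*(-1181834 + g(233)) = (-2439434 + (5*84 + 125)*1045)*(-1181834 - 1*233) = (-2439434 + (420 + 125)*1045)*(-1181834 - 233) = (-2439434 + 545*1045)*(-1182067) = (-2439434 + 569525)*(-1182067) = -1869909*(-1182067) = 2210357721903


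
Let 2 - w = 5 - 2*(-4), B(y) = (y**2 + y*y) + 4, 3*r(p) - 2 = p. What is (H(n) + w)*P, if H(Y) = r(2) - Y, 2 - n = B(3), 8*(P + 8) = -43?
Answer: -3317/24 ≈ -138.21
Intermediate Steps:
P = -107/8 (P = -8 + (1/8)*(-43) = -8 - 43/8 = -107/8 ≈ -13.375)
r(p) = 2/3 + p/3
B(y) = 4 + 2*y**2 (B(y) = (y**2 + y**2) + 4 = 2*y**2 + 4 = 4 + 2*y**2)
n = -20 (n = 2 - (4 + 2*3**2) = 2 - (4 + 2*9) = 2 - (4 + 18) = 2 - 1*22 = 2 - 22 = -20)
w = -11 (w = 2 - (5 - 2*(-4)) = 2 - (5 + 8) = 2 - 1*13 = 2 - 13 = -11)
H(Y) = 4/3 - Y (H(Y) = (2/3 + (1/3)*2) - Y = (2/3 + 2/3) - Y = 4/3 - Y)
(H(n) + w)*P = ((4/3 - 1*(-20)) - 11)*(-107/8) = ((4/3 + 20) - 11)*(-107/8) = (64/3 - 11)*(-107/8) = (31/3)*(-107/8) = -3317/24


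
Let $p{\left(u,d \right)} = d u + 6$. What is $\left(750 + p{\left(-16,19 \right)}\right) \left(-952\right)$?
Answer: $-430304$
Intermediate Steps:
$p{\left(u,d \right)} = 6 + d u$
$\left(750 + p{\left(-16,19 \right)}\right) \left(-952\right) = \left(750 + \left(6 + 19 \left(-16\right)\right)\right) \left(-952\right) = \left(750 + \left(6 - 304\right)\right) \left(-952\right) = \left(750 - 298\right) \left(-952\right) = 452 \left(-952\right) = -430304$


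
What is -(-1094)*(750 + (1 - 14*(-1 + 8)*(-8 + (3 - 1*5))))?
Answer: 1893714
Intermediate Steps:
-(-1094)*(750 + (1 - 14*(-1 + 8)*(-8 + (3 - 1*5)))) = -(-1094)*(750 + (1 - 98*(-8 + (3 - 5)))) = -(-1094)*(750 + (1 - 98*(-8 - 2))) = -(-1094)*(750 + (1 - 98*(-10))) = -(-1094)*(750 + (1 - 14*(-70))) = -(-1094)*(750 + (1 + 980)) = -(-1094)*(750 + 981) = -(-1094)*1731 = -1*(-1893714) = 1893714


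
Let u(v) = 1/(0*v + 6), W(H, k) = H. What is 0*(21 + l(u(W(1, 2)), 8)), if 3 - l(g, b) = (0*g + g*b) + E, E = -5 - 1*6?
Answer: 0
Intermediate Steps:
E = -11 (E = -5 - 6 = -11)
u(v) = ⅙ (u(v) = 1/(0 + 6) = 1/6 = ⅙)
l(g, b) = 14 - b*g (l(g, b) = 3 - ((0*g + g*b) - 11) = 3 - ((0 + b*g) - 11) = 3 - (b*g - 11) = 3 - (-11 + b*g) = 3 + (11 - b*g) = 14 - b*g)
0*(21 + l(u(W(1, 2)), 8)) = 0*(21 + (14 - 1*8*⅙)) = 0*(21 + (14 - 4/3)) = 0*(21 + 38/3) = 0*(101/3) = 0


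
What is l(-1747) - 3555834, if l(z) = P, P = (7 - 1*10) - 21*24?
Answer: -3556341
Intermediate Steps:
P = -507 (P = (7 - 10) - 504 = -3 - 504 = -507)
l(z) = -507
l(-1747) - 3555834 = -507 - 3555834 = -3556341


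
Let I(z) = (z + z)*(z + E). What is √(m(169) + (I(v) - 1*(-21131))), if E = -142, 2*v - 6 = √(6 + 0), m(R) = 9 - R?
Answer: 2*√(5035 - 34*√6) ≈ 140.74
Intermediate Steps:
v = 3 + √6/2 (v = 3 + √(6 + 0)/2 = 3 + √6/2 ≈ 4.2247)
I(z) = 2*z*(-142 + z) (I(z) = (z + z)*(z - 142) = (2*z)*(-142 + z) = 2*z*(-142 + z))
√(m(169) + (I(v) - 1*(-21131))) = √((9 - 1*169) + (2*(3 + √6/2)*(-142 + (3 + √6/2)) - 1*(-21131))) = √((9 - 169) + (2*(3 + √6/2)*(-139 + √6/2) + 21131)) = √(-160 + (2*(-139 + √6/2)*(3 + √6/2) + 21131)) = √(-160 + (21131 + 2*(-139 + √6/2)*(3 + √6/2))) = √(20971 + 2*(-139 + √6/2)*(3 + √6/2))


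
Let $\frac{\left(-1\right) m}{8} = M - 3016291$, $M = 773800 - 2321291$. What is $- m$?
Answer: $-36510256$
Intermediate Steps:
$M = -1547491$
$m = 36510256$ ($m = - 8 \left(-1547491 - 3016291\right) = \left(-8\right) \left(-4563782\right) = 36510256$)
$- m = \left(-1\right) 36510256 = -36510256$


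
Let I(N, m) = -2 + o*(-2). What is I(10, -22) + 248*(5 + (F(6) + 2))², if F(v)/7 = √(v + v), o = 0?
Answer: 157974 + 48608*√3 ≈ 2.4217e+5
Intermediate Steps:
F(v) = 7*√2*√v (F(v) = 7*√(v + v) = 7*√(2*v) = 7*(√2*√v) = 7*√2*√v)
I(N, m) = -2 (I(N, m) = -2 + 0*(-2) = -2 + 0 = -2)
I(10, -22) + 248*(5 + (F(6) + 2))² = -2 + 248*(5 + (7*√2*√6 + 2))² = -2 + 248*(5 + (14*√3 + 2))² = -2 + 248*(5 + (2 + 14*√3))² = -2 + 248*(7 + 14*√3)²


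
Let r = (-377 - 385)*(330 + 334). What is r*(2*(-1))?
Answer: 1011936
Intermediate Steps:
r = -505968 (r = -762*664 = -505968)
r*(2*(-1)) = -1011936*(-1) = -505968*(-2) = 1011936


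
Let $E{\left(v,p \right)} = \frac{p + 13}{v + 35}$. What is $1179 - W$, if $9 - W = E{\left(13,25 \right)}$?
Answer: $\frac{28099}{24} \approx 1170.8$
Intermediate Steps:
$E{\left(v,p \right)} = \frac{13 + p}{35 + v}$
$W = \frac{197}{24}$ ($W = 9 - \frac{13 + 25}{35 + 13} = 9 - \frac{1}{48} \cdot 38 = 9 - \frac{19}{24} = \frac{197}{24} \approx 8.2083$)
$1179 - W = 1179 - \frac{197}{24} = \frac{28099}{24}$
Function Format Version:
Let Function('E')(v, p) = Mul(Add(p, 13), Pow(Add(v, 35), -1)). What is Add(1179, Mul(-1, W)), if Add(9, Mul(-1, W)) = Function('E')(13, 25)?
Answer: Rational(28099, 24) ≈ 1170.8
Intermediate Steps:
Function('E')(v, p) = Mul(Pow(Add(35, v), -1), Add(13, p)) (Function('E')(v, p) = Mul(Add(13, p), Pow(Add(35, v), -1)) = Mul(Pow(Add(35, v), -1), Add(13, p)))
W = Rational(197, 24) (W = Add(9, Mul(-1, Mul(Pow(Add(35, 13), -1), Add(13, 25)))) = Add(9, Mul(-1, Mul(Pow(48, -1), 38))) = Add(9, Mul(-1, Mul(Rational(1, 48), 38))) = Add(9, Mul(-1, Rational(19, 24))) = Add(9, Rational(-19, 24)) = Rational(197, 24) ≈ 8.2083)
Add(1179, Mul(-1, W)) = Add(1179, Mul(-1, Rational(197, 24))) = Add(1179, Rational(-197, 24)) = Rational(28099, 24)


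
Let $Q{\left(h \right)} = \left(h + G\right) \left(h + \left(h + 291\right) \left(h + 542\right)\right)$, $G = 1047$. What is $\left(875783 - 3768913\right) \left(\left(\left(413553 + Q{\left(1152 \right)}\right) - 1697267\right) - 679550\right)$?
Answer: $-15553171612938460$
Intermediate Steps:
$Q{\left(h \right)} = \left(1047 + h\right) \left(h + \left(291 + h\right) \left(542 + h\right)\right)$ ($Q{\left(h \right)} = \left(h + 1047\right) \left(h + \left(h + 291\right) \left(h + 542\right)\right) = \left(1047 + h\right) \left(h + \left(291 + h\right) \left(542 + h\right)\right)$)
$\left(875783 - 3768913\right) \left(\left(\left(413553 + Q{\left(1152 \right)}\right) - 1697267\right) - 679550\right) = \left(875783 - 3768913\right) \left(\left(\left(413553 + \left(165134934 + 1152^{3} + 1881 \cdot 1152^{2} + 1030920 \cdot 1152\right)\right) - 1697267\right) - 679550\right) = - 2893130 \left(\left(\left(413553 + \left(165134934 + 1528823808 + 1881 \cdot 1327104 + 1187619840\right)\right) - 1697267\right) + \left(-929194 + 249644\right)\right) = - 2893130 \left(\left(\left(413553 + \left(165134934 + 1528823808 + 2496282624 + 1187619840\right)\right) - 1697267\right) - 679550\right) = - 2893130 \left(\left(\left(413553 + 5377861206\right) - 1697267\right) - 679550\right) = - 2893130 \left(\left(5378274759 - 1697267\right) - 679550\right) = - 2893130 \left(5376577492 - 679550\right) = \left(-2893130\right) 5375897942 = -15553171612938460$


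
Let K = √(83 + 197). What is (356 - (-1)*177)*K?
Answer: 1066*√70 ≈ 8918.8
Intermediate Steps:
K = 2*√70 (K = √280 = 2*√70 ≈ 16.733)
(356 - (-1)*177)*K = (356 - (-1)*177)*(2*√70) = (356 - 1*(-177))*(2*√70) = (356 + 177)*(2*√70) = 533*(2*√70) = 1066*√70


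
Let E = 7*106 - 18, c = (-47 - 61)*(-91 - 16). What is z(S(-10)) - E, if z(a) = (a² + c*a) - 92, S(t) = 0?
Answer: -816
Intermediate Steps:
c = 11556 (c = -108*(-107) = 11556)
E = 724 (E = 742 - 18 = 724)
z(a) = -92 + a² + 11556*a (z(a) = (a² + 11556*a) - 92 = -92 + a² + 11556*a)
z(S(-10)) - E = (-92 + 0² + 11556*0) - 1*724 = (-92 + 0 + 0) - 724 = -92 - 724 = -816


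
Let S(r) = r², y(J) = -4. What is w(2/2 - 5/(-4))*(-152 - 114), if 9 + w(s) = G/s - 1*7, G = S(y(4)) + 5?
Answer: 5320/3 ≈ 1773.3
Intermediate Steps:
G = 21 (G = (-4)² + 5 = 16 + 5 = 21)
w(s) = -16 + 21/s (w(s) = -9 + (21/s - 1*7) = -9 + (21/s - 7) = -9 + (-7 + 21/s) = -16 + 21/s)
w(2/2 - 5/(-4))*(-152 - 114) = (-16 + 21/(2/2 - 5/(-4)))*(-152 - 114) = (-16 + 21/(2*(½) - 5*(-¼)))*(-266) = (-16 + 21/(1 + 5/4))*(-266) = (-16 + 21/(9/4))*(-266) = (-16 + 21*(4/9))*(-266) = (-16 + 28/3)*(-266) = -20/3*(-266) = 5320/3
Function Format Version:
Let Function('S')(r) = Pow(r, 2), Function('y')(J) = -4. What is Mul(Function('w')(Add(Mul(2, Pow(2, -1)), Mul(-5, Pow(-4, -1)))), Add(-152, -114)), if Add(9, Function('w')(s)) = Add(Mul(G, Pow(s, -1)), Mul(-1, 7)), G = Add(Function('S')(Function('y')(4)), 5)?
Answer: Rational(5320, 3) ≈ 1773.3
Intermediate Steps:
G = 21 (G = Add(Pow(-4, 2), 5) = Add(16, 5) = 21)
Function('w')(s) = Add(-16, Mul(21, Pow(s, -1))) (Function('w')(s) = Add(-9, Add(Mul(21, Pow(s, -1)), Mul(-1, 7))) = Add(-9, Add(Mul(21, Pow(s, -1)), -7)) = Add(-9, Add(-7, Mul(21, Pow(s, -1)))) = Add(-16, Mul(21, Pow(s, -1))))
Mul(Function('w')(Add(Mul(2, Pow(2, -1)), Mul(-5, Pow(-4, -1)))), Add(-152, -114)) = Mul(Add(-16, Mul(21, Pow(Add(Mul(2, Pow(2, -1)), Mul(-5, Pow(-4, -1))), -1))), Add(-152, -114)) = Mul(Add(-16, Mul(21, Pow(Add(Mul(2, Rational(1, 2)), Mul(-5, Rational(-1, 4))), -1))), -266) = Mul(Add(-16, Mul(21, Pow(Add(1, Rational(5, 4)), -1))), -266) = Mul(Add(-16, Mul(21, Pow(Rational(9, 4), -1))), -266) = Mul(Add(-16, Mul(21, Rational(4, 9))), -266) = Mul(Add(-16, Rational(28, 3)), -266) = Mul(Rational(-20, 3), -266) = Rational(5320, 3)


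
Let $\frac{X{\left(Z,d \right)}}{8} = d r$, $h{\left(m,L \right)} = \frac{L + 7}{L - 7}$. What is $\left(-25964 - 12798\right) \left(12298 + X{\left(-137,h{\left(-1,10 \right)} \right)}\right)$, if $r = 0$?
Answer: $-476695076$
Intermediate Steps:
$h{\left(m,L \right)} = \frac{7 + L}{-7 + L}$
$X{\left(Z,d \right)} = 0$ ($X{\left(Z,d \right)} = 8 d 0 = 8 \cdot 0 = 0$)
$\left(-25964 - 12798\right) \left(12298 + X{\left(-137,h{\left(-1,10 \right)} \right)}\right) = \left(-25964 - 12798\right) \left(12298 + 0\right) = \left(-38762\right) 12298 = -476695076$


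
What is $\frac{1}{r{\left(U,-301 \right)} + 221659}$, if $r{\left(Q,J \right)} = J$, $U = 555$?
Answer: $\frac{1}{221358} \approx 4.5176 \cdot 10^{-6}$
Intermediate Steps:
$\frac{1}{r{\left(U,-301 \right)} + 221659} = \frac{1}{-301 + 221659} = \frac{1}{221358}$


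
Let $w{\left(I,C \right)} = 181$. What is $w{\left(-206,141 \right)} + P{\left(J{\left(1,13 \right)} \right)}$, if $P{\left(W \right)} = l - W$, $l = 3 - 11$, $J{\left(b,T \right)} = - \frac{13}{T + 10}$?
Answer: $\frac{3992}{23} \approx 173.57$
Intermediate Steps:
$J{\left(b,T \right)} = - \frac{13}{10 + T}$
$l = -8$
$P{\left(W \right)} = -8 - W$
$w{\left(-206,141 \right)} + P{\left(J{\left(1,13 \right)} \right)} = 181 - \left(8 - \frac{13}{10 + 13}\right) = 181 - \left(8 - \frac{13}{23}\right) = 181 - \frac{171}{23} = \frac{3992}{23}$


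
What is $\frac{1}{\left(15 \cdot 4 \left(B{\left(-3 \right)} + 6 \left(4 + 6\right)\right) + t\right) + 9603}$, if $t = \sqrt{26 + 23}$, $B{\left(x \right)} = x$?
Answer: $\frac{1}{13030} \approx 7.6746 \cdot 10^{-5}$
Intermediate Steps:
$t = 7$ ($t = \sqrt{49} = 7$)
$\frac{1}{\left(15 \cdot 4 \left(B{\left(-3 \right)} + 6 \left(4 + 6\right)\right) + t\right) + 9603} = \frac{1}{\left(15 \cdot 4 \left(-3 + 6 \left(4 + 6\right)\right) + 7\right) + 9603} = \frac{1}{\left(15 \cdot 4 \left(-3 + 6 \cdot 10\right) + 7\right) + 9603} = \frac{1}{\left(15 \cdot 4 \left(-3 + 60\right) + 7\right) + 9603} = \frac{1}{\left(15 \cdot 4 \cdot 57 + 7\right) + 9603} = \frac{1}{\left(15 \cdot 228 + 7\right) + 9603} = \frac{1}{\left(3420 + 7\right) + 9603} = \frac{1}{3427 + 9603} = \frac{1}{13030}$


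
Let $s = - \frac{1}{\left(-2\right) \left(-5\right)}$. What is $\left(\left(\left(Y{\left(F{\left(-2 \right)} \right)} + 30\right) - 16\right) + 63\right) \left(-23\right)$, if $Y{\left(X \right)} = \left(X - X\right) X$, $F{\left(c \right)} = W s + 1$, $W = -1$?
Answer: $-1771$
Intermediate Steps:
$s = - \frac{1}{10} \approx -0.1$
$F{\left(c \right)} = \frac{11}{10}$ ($F{\left(c \right)} = \left(-1\right) \left(- \frac{1}{10}\right) + 1 = \frac{1}{10} + 1 = \frac{11}{10}$)
$Y{\left(X \right)} = 0$ ($Y{\left(X \right)} = 0 X = 0$)
$\left(\left(\left(Y{\left(F{\left(-2 \right)} \right)} + 30\right) - 16\right) + 63\right) \left(-23\right) = \left(\left(\left(0 + 30\right) - 16\right) + 63\right) \left(-23\right) = \left(\left(30 - 16\right) + 63\right) \left(-23\right) = \left(14 + 63\right) \left(-23\right) = 77 \left(-23\right) = -1771$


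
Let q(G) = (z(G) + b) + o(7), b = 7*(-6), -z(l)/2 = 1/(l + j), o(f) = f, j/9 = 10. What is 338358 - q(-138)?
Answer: 8121431/24 ≈ 3.3839e+5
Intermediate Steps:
j = 90 (j = 9*10 = 90)
z(l) = -2/(90 + l) (z(l) = -2/(l + 90) = -2/(90 + l))
b = -42
q(G) = -35 - 2/(90 + G) (q(G) = (-2/(90 + G) - 42) + 7 = (-42 - 2/(90 + G)) + 7 = -35 - 2/(90 + G))
338358 - q(-138) = 338358 - (-3152 - 35*(-138))/(90 - 138) = 338358 - (-3152 + 4830)/(-48) = 338358 - (-1)*1678/48 = 338358 - 1*(-839/24) = 338358 + 839/24 = 8121431/24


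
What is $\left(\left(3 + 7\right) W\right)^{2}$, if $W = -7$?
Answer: $4900$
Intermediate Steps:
$\left(\left(3 + 7\right) W\right)^{2} = \left(\left(3 + 7\right) \left(-7\right)\right)^{2} = \left(10 \left(-7\right)\right)^{2} = \left(-70\right)^{2} = 4900$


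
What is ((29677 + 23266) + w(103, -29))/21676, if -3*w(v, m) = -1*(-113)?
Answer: 39679/16257 ≈ 2.4407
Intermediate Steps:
w(v, m) = -113/3 (w(v, m) = -(-1)*(-113)/3 = -1/3*113 = -113/3)
((29677 + 23266) + w(103, -29))/21676 = ((29677 + 23266) - 113/3)/21676 = (52943 - 113/3)*(1/21676) = (158716/3)*(1/21676) = 39679/16257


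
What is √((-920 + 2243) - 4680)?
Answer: 3*I*√373 ≈ 57.94*I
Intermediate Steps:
√((-920 + 2243) - 4680) = √(1323 - 4680) = √(-3357) = 3*I*√373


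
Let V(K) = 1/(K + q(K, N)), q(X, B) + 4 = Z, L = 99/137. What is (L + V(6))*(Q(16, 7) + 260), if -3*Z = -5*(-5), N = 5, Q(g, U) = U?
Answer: 392490/2603 ≈ 150.78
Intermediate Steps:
L = 99/137 (L = 99*(1/137) = 99/137 ≈ 0.72263)
Z = -25/3 (Z = -(-5)*(-5)/3 = -⅓*25 = -25/3 ≈ -8.3333)
q(X, B) = -37/3 (q(X, B) = -4 - 25/3 = -37/3)
V(K) = 1/(-37/3 + K) (V(K) = 1/(K - 37/3) = 1/(-37/3 + K))
(L + V(6))*(Q(16, 7) + 260) = (99/137 + 3/(-37 + 3*6))*(7 + 260) = (99/137 + 3/(-37 + 18))*267 = (99/137 + 3/(-19))*267 = (99/137 + 3*(-1/19))*267 = (99/137 - 3/19)*267 = (1470/2603)*267 = 392490/2603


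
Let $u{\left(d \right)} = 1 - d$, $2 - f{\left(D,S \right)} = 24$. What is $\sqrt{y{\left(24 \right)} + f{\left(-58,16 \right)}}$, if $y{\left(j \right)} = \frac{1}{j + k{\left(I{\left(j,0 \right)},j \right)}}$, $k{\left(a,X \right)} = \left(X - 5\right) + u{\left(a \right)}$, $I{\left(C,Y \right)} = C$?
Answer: $\frac{i \sqrt{2195}}{10} \approx 4.6851 i$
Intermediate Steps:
$f{\left(D,S \right)} = -22$ ($f{\left(D,S \right)} = 2 - 24 = -22$)
$k{\left(a,X \right)} = -4 + X - a$ ($k{\left(a,X \right)} = \left(X - 5\right) - \left(-1 + a\right) = \left(-5 + X\right) - \left(-1 + a\right) = -4 + X - a$)
$y{\left(j \right)} = \frac{1}{-4 + j}$ ($y{\left(j \right)} = \frac{1}{j - 4} = \frac{1}{-4 + j}$)
$\sqrt{y{\left(24 \right)} + f{\left(-58,16 \right)}} = \sqrt{\frac{1}{-4 + 24} - 22} = \sqrt{\frac{1}{20} - 22} = \sqrt{- \frac{439}{20}} = \frac{i \sqrt{2195}}{10}$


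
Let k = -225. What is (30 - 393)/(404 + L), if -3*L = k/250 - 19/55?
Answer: -119790/133457 ≈ -0.89759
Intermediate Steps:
L = 137/330 (L = -(-225/250 - 19/55)/3 = -(-225*1/250 - 19*1/55)/3 = -(-9/10 - 19/55)/3 = -⅓*(-137/110) = 137/330 ≈ 0.41515)
(30 - 393)/(404 + L) = (30 - 393)/(404 + 137/330) = -363/133457/330 = -363*330/133457 = -119790/133457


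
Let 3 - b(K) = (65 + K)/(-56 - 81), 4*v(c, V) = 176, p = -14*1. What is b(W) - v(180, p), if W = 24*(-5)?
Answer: -5672/137 ≈ -41.401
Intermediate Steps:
p = -14
v(c, V) = 44 (v(c, V) = (1/4)*176 = 44)
W = -120
b(K) = 476/137 + K/137 (b(K) = 3 - (65 + K)/(-56 - 81) = 3 - (65 + K)/(-137) = 3 - (65 + K)*(-1)/137 = 3 - (-65/137 - K/137) = 3 + (65/137 + K/137) = 476/137 + K/137)
b(W) - v(180, p) = (476/137 + (1/137)*(-120)) - 1*44 = (476/137 - 120/137) - 44 = 356/137 - 44 = -5672/137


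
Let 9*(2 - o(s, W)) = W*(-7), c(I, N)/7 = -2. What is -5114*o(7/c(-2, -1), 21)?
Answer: -281270/3 ≈ -93757.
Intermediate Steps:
c(I, N) = -14 (c(I, N) = 7*(-2) = -14)
o(s, W) = 2 + 7*W/9 (o(s, W) = 2 - W*(-7)/9 = 2 - (-7)*W/9 = 2 + 7*W/9)
-5114*o(7/c(-2, -1), 21) = -5114*(2 + (7/9)*21) = -5114*(2 + 49/3) = -5114*55/3 = -281270/3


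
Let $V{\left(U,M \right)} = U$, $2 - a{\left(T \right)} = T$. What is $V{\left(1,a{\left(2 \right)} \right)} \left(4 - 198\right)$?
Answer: $-194$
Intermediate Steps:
$a{\left(T \right)} = 2 - T$
$V{\left(1,a{\left(2 \right)} \right)} \left(4 - 198\right) = 1 \left(4 - 198\right) = 1 \left(-194\right) = -194$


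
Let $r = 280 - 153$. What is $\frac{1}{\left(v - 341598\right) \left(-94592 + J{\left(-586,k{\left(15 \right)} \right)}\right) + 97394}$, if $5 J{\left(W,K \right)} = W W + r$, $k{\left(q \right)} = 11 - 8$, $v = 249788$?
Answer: $\frac{1}{2376819588} \approx 4.2073 \cdot 10^{-10}$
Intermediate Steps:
$r = 127$ ($r = 280 - 153 = 127$)
$k{\left(q \right)} = 3$
$J{\left(W,K \right)} = \frac{127}{5} + \frac{W^{2}}{5}$ ($J{\left(W,K \right)} = \frac{W W + 127}{5} = \frac{W^{2} + 127}{5} = \frac{127 + W^{2}}{5} = \frac{127}{5} + \frac{W^{2}}{5}$)
$\frac{1}{\left(v - 341598\right) \left(-94592 + J{\left(-586,k{\left(15 \right)} \right)}\right) + 97394} = \frac{1}{\left(249788 - 341598\right) \left(-94592 + \left(\frac{127}{5} + \frac{\left(-586\right)^{2}}{5}\right)\right) + 97394} = \frac{1}{- 91810 \left(-94592 + \left(\frac{127}{5} + \frac{1}{5} \cdot 343396\right)\right) + 97394} = \frac{1}{- 91810 \left(-94592 + \left(\frac{127}{5} + \frac{343396}{5}\right)\right) + 97394} = \frac{1}{- 91810 \left(-94592 + \frac{343523}{5}\right) + 97394} = \frac{1}{\left(-91810\right) \left(- \frac{129437}{5}\right) + 97394} = \frac{1}{2376722194 + 97394} = \frac{1}{2376819588}$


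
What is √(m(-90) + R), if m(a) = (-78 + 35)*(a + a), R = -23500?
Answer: 4*I*√985 ≈ 125.54*I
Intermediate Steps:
m(a) = -86*a
√(m(-90) + R) = √(-86*(-90) - 23500) = √(7740 - 23500) = √(-15760) = 4*I*√985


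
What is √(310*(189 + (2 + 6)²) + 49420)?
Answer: 5*√5114 ≈ 357.56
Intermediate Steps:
√(310*(189 + (2 + 6)²) + 49420) = √(310*(189 + 8²) + 49420) = √(310*(189 + 64) + 49420) = √(310*253 + 49420) = √(78430 + 49420) = √127850 = 5*√5114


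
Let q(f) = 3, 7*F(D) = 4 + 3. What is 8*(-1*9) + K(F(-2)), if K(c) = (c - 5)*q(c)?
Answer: -84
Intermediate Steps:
F(D) = 1 (F(D) = (4 + 3)/7 = (1/7)*7 = 1)
K(c) = -15 + 3*c (K(c) = (c - 5)*3 = (-5 + c)*3 = -15 + 3*c)
8*(-1*9) + K(F(-2)) = 8*(-1*9) + (-15 + 3*1) = 8*(-9) + (-15 + 3) = -72 - 12 = -84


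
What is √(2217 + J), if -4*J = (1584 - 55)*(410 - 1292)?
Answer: √1357446/2 ≈ 582.55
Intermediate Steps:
J = 674289/2 (J = -(1584 - 55)*(410 - 1292)/4 = -1529*(-882)/4 = -¼*(-1348578) = 674289/2 ≈ 3.3714e+5)
√(2217 + J) = √(2217 + 674289/2) = √(678723/2) = √1357446/2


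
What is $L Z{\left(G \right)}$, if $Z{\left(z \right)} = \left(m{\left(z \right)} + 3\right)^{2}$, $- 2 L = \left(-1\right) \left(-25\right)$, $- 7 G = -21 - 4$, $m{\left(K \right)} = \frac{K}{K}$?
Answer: $-200$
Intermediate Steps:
$m{\left(K \right)} = 1$
$G = \frac{25}{7}$ ($G = - \frac{-21 - 4}{7} = \left(- \frac{1}{7}\right) \left(-25\right) = \frac{25}{7} \approx 3.5714$)
$L = - \frac{25}{2}$ ($L = - \frac{\left(-1\right) \left(-25\right)}{2} = \left(- \frac{1}{2}\right) 25 = - \frac{25}{2} \approx -12.5$)
$Z{\left(z \right)} = 16$ ($Z{\left(z \right)} = \left(1 + 3\right)^{2} = 4^{2} = 16$)
$L Z{\left(G \right)} = \left(- \frac{25}{2}\right) 16 = -200$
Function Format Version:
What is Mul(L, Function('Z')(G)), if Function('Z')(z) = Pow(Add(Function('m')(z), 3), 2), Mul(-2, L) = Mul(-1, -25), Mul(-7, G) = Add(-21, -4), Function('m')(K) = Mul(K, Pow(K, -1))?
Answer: -200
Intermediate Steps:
Function('m')(K) = 1
G = Rational(25, 7) (G = Mul(Rational(-1, 7), Add(-21, -4)) = Mul(Rational(-1, 7), -25) = Rational(25, 7) ≈ 3.5714)
L = Rational(-25, 2) (L = Mul(Rational(-1, 2), Mul(-1, -25)) = Mul(Rational(-1, 2), 25) = Rational(-25, 2) ≈ -12.500)
Function('Z')(z) = 16 (Function('Z')(z) = Pow(Add(1, 3), 2) = Pow(4, 2) = 16)
Mul(L, Function('Z')(G)) = Mul(Rational(-25, 2), 16) = -200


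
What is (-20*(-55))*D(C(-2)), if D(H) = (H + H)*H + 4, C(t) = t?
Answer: 13200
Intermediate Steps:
D(H) = 4 + 2*H² (D(H) = (2*H)*H + 4 = 2*H² + 4 = 4 + 2*H²)
(-20*(-55))*D(C(-2)) = (-20*(-55))*(4 + 2*(-2)²) = 1100*(4 + 2*4) = 1100*(4 + 8) = 1100*12 = 13200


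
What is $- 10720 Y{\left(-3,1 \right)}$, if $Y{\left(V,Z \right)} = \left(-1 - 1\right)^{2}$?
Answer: $-42880$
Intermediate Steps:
$Y{\left(V,Z \right)} = 4$ ($Y{\left(V,Z \right)} = \left(-2\right)^{2} = 4$)
$- 10720 Y{\left(-3,1 \right)} = \left(-10720\right) 4 = -42880$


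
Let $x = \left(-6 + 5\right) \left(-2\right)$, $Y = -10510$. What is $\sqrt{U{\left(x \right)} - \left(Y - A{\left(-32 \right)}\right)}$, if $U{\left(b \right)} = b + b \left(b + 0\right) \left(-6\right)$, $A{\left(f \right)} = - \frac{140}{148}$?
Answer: $\frac{\sqrt{14356777}}{37} \approx 102.41$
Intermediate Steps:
$A{\left(f \right)} = - \frac{35}{37}$ ($A{\left(f \right)} = \left(-140\right) \frac{1}{148} = - \frac{35}{37}$)
$x = 2$ ($x = \left(-1\right) \left(-2\right) = 2$)
$U{\left(b \right)} = b - 6 b^{2}$ ($U{\left(b \right)} = b + b b \left(-6\right) = b + b^{2} \left(-6\right) = b - 6 b^{2}$)
$\sqrt{U{\left(x \right)} - \left(Y - A{\left(-32 \right)}\right)} = \sqrt{2 \left(1 - 12\right) - - \frac{388835}{37}} = \sqrt{2 \left(1 - 12\right) + \left(- \frac{35}{37} + 10510\right)} = \sqrt{2 \left(-11\right) + \frac{388835}{37}} = \sqrt{-22 + \frac{388835}{37}} = \sqrt{\frac{388021}{37}} = \frac{\sqrt{14356777}}{37}$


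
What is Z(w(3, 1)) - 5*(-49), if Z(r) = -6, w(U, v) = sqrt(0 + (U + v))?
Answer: 239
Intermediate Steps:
w(U, v) = sqrt(U + v)
Z(w(3, 1)) - 5*(-49) = -6 - 5*(-49) = -6 + 245 = 239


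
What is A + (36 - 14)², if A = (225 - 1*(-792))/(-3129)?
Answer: 504473/1043 ≈ 483.67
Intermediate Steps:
A = -339/1043 (A = (225 + 792)*(-1/3129) = 1017*(-1/3129) = -339/1043 ≈ -0.32502)
A + (36 - 14)² = -339/1043 + (36 - 14)² = -339/1043 + 22² = -339/1043 + 484 = 504473/1043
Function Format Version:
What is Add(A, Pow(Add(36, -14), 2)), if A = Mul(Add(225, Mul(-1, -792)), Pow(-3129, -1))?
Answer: Rational(504473, 1043) ≈ 483.67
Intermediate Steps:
A = Rational(-339, 1043) (A = Mul(Add(225, 792), Rational(-1, 3129)) = Mul(1017, Rational(-1, 3129)) = Rational(-339, 1043) ≈ -0.32502)
Add(A, Pow(Add(36, -14), 2)) = Add(Rational(-339, 1043), Pow(Add(36, -14), 2)) = Add(Rational(-339, 1043), Pow(22, 2)) = Add(Rational(-339, 1043), 484) = Rational(504473, 1043)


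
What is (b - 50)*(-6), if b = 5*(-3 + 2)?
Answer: 330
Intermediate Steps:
b = -5 (b = 5*(-1) = -5)
(b - 50)*(-6) = (-5 - 50)*(-6) = -55*(-6) = 330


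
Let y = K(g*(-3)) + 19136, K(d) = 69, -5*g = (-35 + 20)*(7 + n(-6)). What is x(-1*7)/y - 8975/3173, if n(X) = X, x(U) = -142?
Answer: -1034823/364895 ≈ -2.8359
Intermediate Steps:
g = 3 (g = -(-35 + 20)*(7 - 6)/5 = -(-3) = -⅕*(-15) = 3)
y = 19205 (y = 69 + 19136 = 19205)
x(-1*7)/y - 8975/3173 = -142/19205 - 8975/3173 = -1034823/364895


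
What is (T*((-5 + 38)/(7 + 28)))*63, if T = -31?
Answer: -9207/5 ≈ -1841.4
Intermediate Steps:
(T*((-5 + 38)/(7 + 28)))*63 = -31*(-5 + 38)/(7 + 28)*63 = -1023/35*63 = -9207/5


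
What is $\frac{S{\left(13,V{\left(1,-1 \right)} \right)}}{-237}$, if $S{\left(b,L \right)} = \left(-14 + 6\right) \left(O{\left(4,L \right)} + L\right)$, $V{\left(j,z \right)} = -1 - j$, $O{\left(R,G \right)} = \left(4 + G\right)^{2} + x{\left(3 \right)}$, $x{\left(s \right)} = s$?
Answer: $\frac{40}{237} \approx 0.16878$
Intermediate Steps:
$O{\left(R,G \right)} = 3 + \left(4 + G\right)^{2}$ ($O{\left(R,G \right)} = \left(4 + G\right)^{2} + 3 = 3 + \left(4 + G\right)^{2}$)
$S{\left(b,L \right)} = -24 - 8 L - 8 \left(4 + L\right)^{2}$ ($S{\left(b,L \right)} = \left(-14 + 6\right) \left(\left(3 + \left(4 + L\right)^{2}\right) + L\right) = - 8 \left(3 + L + \left(4 + L\right)^{2}\right) = -24 - 8 L - 8 \left(4 + L\right)^{2}$)
$\frac{S{\left(13,V{\left(1,-1 \right)} \right)}}{-237} = \frac{-24 - 8 \left(-1 - 1\right) - 8 \left(4 - 2\right)^{2}}{-237} = \left(-24 - 8 \left(-1 - 1\right) - 8 \left(4 - 2\right)^{2}\right) \left(- \frac{1}{237}\right) = \left(-24 - -16 - 8 \left(4 - 2\right)^{2}\right) \left(- \frac{1}{237}\right) = \left(-24 + 16 - 8 \cdot 2^{2}\right) \left(- \frac{1}{237}\right) = \left(-24 + 16 - 32\right) \left(- \frac{1}{237}\right) = \left(-40\right) \left(- \frac{1}{237}\right) = \frac{40}{237}$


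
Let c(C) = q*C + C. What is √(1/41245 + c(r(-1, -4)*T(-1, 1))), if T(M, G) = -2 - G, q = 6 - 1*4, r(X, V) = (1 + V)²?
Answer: 2*I*√34448277695/41245 ≈ 9.0*I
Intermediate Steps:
q = 2 (q = 6 - 4 = 2)
c(C) = 3*C (c(C) = 2*C + C = 3*C)
√(1/41245 + c(r(-1, -4)*T(-1, 1))) = √(1/41245 + 3*((1 - 4)²*(-2 - 1*1))) = √(1/41245 + 3*((-3)²*(-2 - 1))) = √(1/41245 + 3*(9*(-3))) = √(1/41245 + 3*(-27)) = √(1/41245 - 81) = √(-3340844/41245) = 2*I*√34448277695/41245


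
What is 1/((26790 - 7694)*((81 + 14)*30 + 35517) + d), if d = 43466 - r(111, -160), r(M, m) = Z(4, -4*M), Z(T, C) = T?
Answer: 1/732699694 ≈ 1.3648e-9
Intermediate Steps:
r(M, m) = 4
d = 43462 (d = 43466 - 1*4 = 43466 - 4 = 43462)
1/((26790 - 7694)*((81 + 14)*30 + 35517) + d) = 1/((26790 - 7694)*((81 + 14)*30 + 35517) + 43462) = 1/(19096*(95*30 + 35517) + 43462) = 1/(19096*(2850 + 35517) + 43462) = 1/(19096*38367 + 43462) = 1/(732656232 + 43462) = 1/732699694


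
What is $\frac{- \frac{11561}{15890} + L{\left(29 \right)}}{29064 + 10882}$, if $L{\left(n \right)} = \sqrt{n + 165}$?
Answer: $- \frac{11561}{634741940} + \frac{\sqrt{194}}{39946} \approx 0.00033047$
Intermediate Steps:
$L{\left(n \right)} = \sqrt{165 + n}$
$\frac{- \frac{11561}{15890} + L{\left(29 \right)}}{29064 + 10882} = \frac{- \frac{11561}{15890} + \sqrt{165 + 29}}{29064 + 10882} = \frac{\left(-11561\right) \frac{1}{15890} + \sqrt{194}}{39946} = \left(- \frac{11561}{15890} + \sqrt{194}\right) \frac{1}{39946} = - \frac{11561}{634741940} + \frac{\sqrt{194}}{39946}$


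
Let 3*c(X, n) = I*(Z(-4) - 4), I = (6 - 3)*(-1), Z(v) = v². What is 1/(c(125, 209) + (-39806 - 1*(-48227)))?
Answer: 1/8409 ≈ 0.00011892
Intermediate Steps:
I = -3 (I = 3*(-1) = -3)
c(X, n) = -12 (c(X, n) = (-3*((-4)² - 4))/3 = (-3*(16 - 4))/3 = (-3*12)/3 = (⅓)*(-36) = -12)
1/(c(125, 209) + (-39806 - 1*(-48227))) = 1/(-12 + (-39806 - 1*(-48227))) = 1/(-12 + (-39806 + 48227)) = 1/(-12 + 8421) = 1/8409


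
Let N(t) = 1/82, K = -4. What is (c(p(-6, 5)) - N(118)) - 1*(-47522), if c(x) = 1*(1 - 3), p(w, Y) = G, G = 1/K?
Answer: 3896639/82 ≈ 47520.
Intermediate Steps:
N(t) = 1/82
G = -1/4 (G = 1/(-4) = -1/4 ≈ -0.25000)
p(w, Y) = -1/4
c(x) = -2 (c(x) = 1*(-2) = -2)
(c(p(-6, 5)) - N(118)) - 1*(-47522) = (-2 - 1*1/82) - 1*(-47522) = (-2 - 1/82) + 47522 = -165/82 + 47522 = 3896639/82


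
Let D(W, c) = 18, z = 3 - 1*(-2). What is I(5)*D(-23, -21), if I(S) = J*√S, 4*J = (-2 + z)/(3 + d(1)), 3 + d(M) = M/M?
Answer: 27*√5/2 ≈ 30.187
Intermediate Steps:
z = 5 (z = 3 + 2 = 5)
d(M) = -2 (d(M) = -3 + M/M = -3 + 1 = -2)
J = ¾ (J = ((-2 + 5)/(3 - 2))/4 = (3/1)/4 = (3*1)/4 = (¼)*3 = ¾ ≈ 0.75000)
I(S) = 3*√S/4
I(5)*D(-23, -21) = (3*√5/4)*18 = 27*√5/2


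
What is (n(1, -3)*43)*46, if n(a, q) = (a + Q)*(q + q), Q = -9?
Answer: 94944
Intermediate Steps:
n(a, q) = 2*q*(-9 + a) (n(a, q) = (a - 9)*(q + q) = (-9 + a)*(2*q) = 2*q*(-9 + a))
(n(1, -3)*43)*46 = ((2*(-3)*(-9 + 1))*43)*46 = ((2*(-3)*(-8))*43)*46 = (48*43)*46 = 2064*46 = 94944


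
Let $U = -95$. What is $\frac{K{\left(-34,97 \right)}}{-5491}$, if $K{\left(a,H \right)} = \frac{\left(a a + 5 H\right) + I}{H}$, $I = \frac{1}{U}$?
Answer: $- \frac{155894}{50599565} \approx -0.0030809$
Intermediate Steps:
$I = - \frac{1}{95}$ ($I = \frac{1}{-95} = - \frac{1}{95} \approx -0.010526$)
$K{\left(a,H \right)} = \frac{- \frac{1}{95} + a^{2} + 5 H}{H}$ ($K{\left(a,H \right)} = \frac{\left(a a + 5 H\right) - \frac{1}{95}}{H} = \frac{\left(a^{2} + 5 H\right) - \frac{1}{95}}{H} = \frac{- \frac{1}{95} + a^{2} + 5 H}{H}$)
$\frac{K{\left(-34,97 \right)}}{-5491} = \frac{\frac{1}{97} \left(- \frac{1}{95} + \left(-34\right)^{2} + 5 \cdot 97\right)}{-5491} = \frac{- \frac{1}{95} + 1156 + 485}{97} \left(- \frac{1}{5491}\right) = \frac{1}{97} \cdot \frac{155894}{95} \left(- \frac{1}{5491}\right) = \frac{155894}{9215} \left(- \frac{1}{5491}\right) = - \frac{155894}{50599565}$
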